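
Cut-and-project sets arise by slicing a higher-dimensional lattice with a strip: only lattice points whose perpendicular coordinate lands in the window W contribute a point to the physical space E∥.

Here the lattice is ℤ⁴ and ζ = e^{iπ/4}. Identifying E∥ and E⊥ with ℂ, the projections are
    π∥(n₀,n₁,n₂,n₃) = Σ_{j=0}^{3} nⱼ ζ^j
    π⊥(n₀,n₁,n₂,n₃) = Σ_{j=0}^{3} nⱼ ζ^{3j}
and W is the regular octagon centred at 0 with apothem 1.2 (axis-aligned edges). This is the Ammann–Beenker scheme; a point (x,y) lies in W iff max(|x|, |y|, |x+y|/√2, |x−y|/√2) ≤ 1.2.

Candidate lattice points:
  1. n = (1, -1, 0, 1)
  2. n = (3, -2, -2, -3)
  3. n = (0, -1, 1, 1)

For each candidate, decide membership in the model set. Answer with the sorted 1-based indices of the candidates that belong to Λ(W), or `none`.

none

Internal map: ζ^{3j} for j=0..3 gives (1,0), (−√2/2,√2/2), (0,−1), (√2/2,√2/2).
#1 (1, -1, 0, 1): internal (2.4142, 0.0000); octagon support 2.4142 vs apothem 1.2 → ∉ W
#2 (3, -2, -2, -3): internal (2.2929, -1.5355); octagon support 2.7071 vs apothem 1.2 → ∉ W
#3 (0, -1, 1, 1): internal (1.4142, -1.0000); octagon support 1.7071 vs apothem 1.2 → ∉ W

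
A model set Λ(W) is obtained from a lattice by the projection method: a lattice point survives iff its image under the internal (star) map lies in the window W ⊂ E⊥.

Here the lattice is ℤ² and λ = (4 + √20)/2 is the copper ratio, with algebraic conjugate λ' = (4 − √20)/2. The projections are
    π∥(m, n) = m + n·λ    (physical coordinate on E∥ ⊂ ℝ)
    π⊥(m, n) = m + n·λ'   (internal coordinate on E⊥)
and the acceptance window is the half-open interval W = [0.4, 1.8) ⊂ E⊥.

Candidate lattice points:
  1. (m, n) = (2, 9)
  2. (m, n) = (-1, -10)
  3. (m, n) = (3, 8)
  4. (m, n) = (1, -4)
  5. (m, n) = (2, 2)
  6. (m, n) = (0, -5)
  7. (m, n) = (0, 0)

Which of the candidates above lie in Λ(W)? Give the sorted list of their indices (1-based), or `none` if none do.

2, 3, 5, 6

Compute λ' = (4−√20)/2 = -0.2361, so π⊥(m,n) = m -0.2361·n.
#1 (2,9): internal coord 2 + (9)·λ' = -0.1246; -0.1246 ∉ [0.4, 1.8) → out
#2 (-1,-10): internal coord -1 + (-10)·λ' = +1.3607; +1.3607 ∈ [0.4, 1.8) → IN Λ
#3 (3,8): internal coord 3 + (8)·λ' = +1.1115; +1.1115 ∈ [0.4, 1.8) → IN Λ
#4 (1,-4): internal coord 1 + (-4)·λ' = +1.9443; +1.9443 ∉ [0.4, 1.8) → out
#5 (2,2): internal coord 2 + (2)·λ' = +1.5279; +1.5279 ∈ [0.4, 1.8) → IN Λ
#6 (0,-5): internal coord 0 + (-5)·λ' = +1.1803; +1.1803 ∈ [0.4, 1.8) → IN Λ
#7 (0,0): internal coord 0 + (0)·λ' = +0.0000; +0.0000 ∉ [0.4, 1.8) → out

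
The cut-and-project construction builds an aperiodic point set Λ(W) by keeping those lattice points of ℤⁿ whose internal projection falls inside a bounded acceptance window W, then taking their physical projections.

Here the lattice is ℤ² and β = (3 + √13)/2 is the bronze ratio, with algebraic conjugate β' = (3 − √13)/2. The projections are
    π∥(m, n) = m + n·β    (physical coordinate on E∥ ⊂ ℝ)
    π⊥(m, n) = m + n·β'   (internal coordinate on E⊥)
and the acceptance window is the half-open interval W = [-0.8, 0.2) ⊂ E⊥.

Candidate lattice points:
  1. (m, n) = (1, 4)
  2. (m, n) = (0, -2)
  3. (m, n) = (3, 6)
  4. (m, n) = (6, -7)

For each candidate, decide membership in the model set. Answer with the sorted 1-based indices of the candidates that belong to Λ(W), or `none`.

1

Numerically β ≈ 3.3028 and β' = −1/β ≈ -0.3028.
#1 (1,4): internal coord 1 + (4)·β' = -0.2111; -0.2111 ∈ [-0.8, 0.2) → IN Λ
#2 (0,-2): internal coord 0 + (-2)·β' = +0.6056; +0.6056 ∉ [-0.8, 0.2) → out
#3 (3,6): internal coord 3 + (6)·β' = +1.1833; +1.1833 ∉ [-0.8, 0.2) → out
#4 (6,-7): internal coord 6 + (-7)·β' = +8.1194; +8.1194 ∉ [-0.8, 0.2) → out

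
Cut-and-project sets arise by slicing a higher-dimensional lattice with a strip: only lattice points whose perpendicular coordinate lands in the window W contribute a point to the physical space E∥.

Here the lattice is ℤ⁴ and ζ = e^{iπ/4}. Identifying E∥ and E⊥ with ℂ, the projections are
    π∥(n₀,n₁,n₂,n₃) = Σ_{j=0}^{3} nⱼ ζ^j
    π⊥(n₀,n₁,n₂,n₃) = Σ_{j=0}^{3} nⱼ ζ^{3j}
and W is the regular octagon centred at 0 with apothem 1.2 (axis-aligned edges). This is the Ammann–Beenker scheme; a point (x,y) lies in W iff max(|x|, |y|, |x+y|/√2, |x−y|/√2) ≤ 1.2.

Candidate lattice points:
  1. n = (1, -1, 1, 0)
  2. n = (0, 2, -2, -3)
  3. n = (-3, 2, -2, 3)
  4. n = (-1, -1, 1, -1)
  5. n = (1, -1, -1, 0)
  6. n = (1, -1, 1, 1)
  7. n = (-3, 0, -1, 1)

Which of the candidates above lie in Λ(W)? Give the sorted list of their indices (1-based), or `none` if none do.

none

With ζ = e^{iπ/4} the internal vectors are ζ^0,ζ^3,ζ^6,ζ^9.
#1 (1, -1, 1, 0): internal (1.70711, -1.70711); octagon support 2.41421 vs apothem 1.2 → ∉ W
#2 (0, 2, -2, -3): internal (-3.53553, 1.29289); octagon support 3.53553 vs apothem 1.2 → ∉ W
#3 (-3, 2, -2, 3): internal (-2.29289, 5.53553); octagon support 5.53553 vs apothem 1.2 → ∉ W
#4 (-1, -1, 1, -1): internal (-1.00000, -2.41421); octagon support 2.41421 vs apothem 1.2 → ∉ W
#5 (1, -1, -1, 0): internal (1.70711, 0.29289); octagon support 1.70711 vs apothem 1.2 → ∉ W
#6 (1, -1, 1, 1): internal (2.41421, -1.00000); octagon support 2.41421 vs apothem 1.2 → ∉ W
#7 (-3, 0, -1, 1): internal (-2.29289, 1.70711); octagon support 2.82843 vs apothem 1.2 → ∉ W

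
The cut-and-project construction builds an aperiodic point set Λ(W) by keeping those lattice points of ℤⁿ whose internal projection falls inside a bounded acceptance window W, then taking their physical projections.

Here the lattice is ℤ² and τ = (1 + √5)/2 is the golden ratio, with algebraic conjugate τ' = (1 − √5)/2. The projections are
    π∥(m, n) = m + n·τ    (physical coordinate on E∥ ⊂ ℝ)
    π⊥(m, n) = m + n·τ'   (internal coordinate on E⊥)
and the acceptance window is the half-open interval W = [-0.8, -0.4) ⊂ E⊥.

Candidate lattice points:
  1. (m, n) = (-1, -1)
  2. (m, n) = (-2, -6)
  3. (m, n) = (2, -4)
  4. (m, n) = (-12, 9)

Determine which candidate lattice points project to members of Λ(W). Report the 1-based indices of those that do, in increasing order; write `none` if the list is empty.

none

τ' = (1−√5)/2 ≈ -0.6180.
[1] lift (-1,-1): star map gives -0.3820; window check -0.8 ≤ -0.3820 < -0.4 is false → out
[2] lift (-2,-6): star map gives 1.7082; window check -0.8 ≤ 1.7082 < -0.4 is false → out
[3] lift (2,-4): star map gives 4.4721; window check -0.8 ≤ 4.4721 < -0.4 is false → out
[4] lift (-12,9): star map gives -17.5623; window check -0.8 ≤ -17.5623 < -0.4 is false → out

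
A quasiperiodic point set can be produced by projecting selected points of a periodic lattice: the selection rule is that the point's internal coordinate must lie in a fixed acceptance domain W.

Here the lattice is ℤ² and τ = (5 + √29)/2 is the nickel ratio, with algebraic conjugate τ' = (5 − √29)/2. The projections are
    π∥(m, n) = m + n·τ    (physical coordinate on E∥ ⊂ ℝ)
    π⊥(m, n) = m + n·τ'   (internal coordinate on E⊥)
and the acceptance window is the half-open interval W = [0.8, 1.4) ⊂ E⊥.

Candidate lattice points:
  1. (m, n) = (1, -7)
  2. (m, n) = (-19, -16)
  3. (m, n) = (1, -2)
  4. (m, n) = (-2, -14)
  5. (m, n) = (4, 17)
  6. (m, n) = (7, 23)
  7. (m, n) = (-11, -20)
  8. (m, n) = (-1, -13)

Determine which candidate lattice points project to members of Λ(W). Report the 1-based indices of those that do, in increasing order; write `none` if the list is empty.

Compute τ' = (5−√29)/2 = -0.1926, so π⊥(m,n) = m -0.1926·n.
candidate 1: (m,n)=(1,-7) → π∥ = 1-7·τ ≈ -35.3481, π⊥ = 1-7·τ' ≈ 2.3481 ∉ [0.8, 1.4) ⇒ out
candidate 2: (m,n)=(-19,-16) → π∥ = -19-16·τ ≈ -102.0813, π⊥ = -19-16·τ' ≈ -15.9187 ∉ [0.8, 1.4) ⇒ out
candidate 3: (m,n)=(1,-2) → π∥ = 1-2·τ ≈ -9.3852, π⊥ = 1-2·τ' ≈ 1.3852 ∈ [0.8, 1.4) ⇒ IN Λ
candidate 4: (m,n)=(-2,-14) → π∥ = -2-14·τ ≈ -74.6962, π⊥ = -2-14·τ' ≈ 0.6962 ∉ [0.8, 1.4) ⇒ out
candidate 5: (m,n)=(4,17) → π∥ = 4+17·τ ≈ 92.2739, π⊥ = 4+17·τ' ≈ 0.7261 ∉ [0.8, 1.4) ⇒ out
candidate 6: (m,n)=(7,23) → π∥ = 7+23·τ ≈ 126.4294, π⊥ = 7+23·τ' ≈ 2.5706 ∉ [0.8, 1.4) ⇒ out
candidate 7: (m,n)=(-11,-20) → π∥ = -11-20·τ ≈ -114.8516, π⊥ = -11-20·τ' ≈ -7.1484 ∉ [0.8, 1.4) ⇒ out
candidate 8: (m,n)=(-1,-13) → π∥ = -1-13·τ ≈ -68.5036, π⊥ = -1-13·τ' ≈ 1.5036 ∉ [0.8, 1.4) ⇒ out

3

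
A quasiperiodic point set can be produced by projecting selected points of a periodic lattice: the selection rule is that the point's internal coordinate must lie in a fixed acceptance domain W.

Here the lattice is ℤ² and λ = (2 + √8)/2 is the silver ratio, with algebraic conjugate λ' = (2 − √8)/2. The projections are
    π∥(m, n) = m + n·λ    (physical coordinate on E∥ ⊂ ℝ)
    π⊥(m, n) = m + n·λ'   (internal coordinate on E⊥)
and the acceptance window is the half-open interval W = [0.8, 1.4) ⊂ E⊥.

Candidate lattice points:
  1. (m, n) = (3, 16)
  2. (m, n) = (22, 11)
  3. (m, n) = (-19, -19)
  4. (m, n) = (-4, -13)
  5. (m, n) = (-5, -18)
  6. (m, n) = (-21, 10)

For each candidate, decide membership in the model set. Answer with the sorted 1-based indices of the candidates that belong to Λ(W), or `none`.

4

λ' = (2−√8)/2 ≈ -0.41421.
[1] lift (3,16): star map gives -3.62742; window check 0.8 ≤ -3.62742 < 1.4 is false → out
[2] lift (22,11): star map gives 17.44365; window check 0.8 ≤ 17.44365 < 1.4 is false → out
[3] lift (-19,-19): star map gives -11.12994; window check 0.8 ≤ -11.12994 < 1.4 is false → out
[4] lift (-4,-13): star map gives 1.38478; window check 0.8 ≤ 1.38478 < 1.4 is true → IN Λ
[5] lift (-5,-18): star map gives 2.45584; window check 0.8 ≤ 2.45584 < 1.4 is false → out
[6] lift (-21,10): star map gives -25.14214; window check 0.8 ≤ -25.14214 < 1.4 is false → out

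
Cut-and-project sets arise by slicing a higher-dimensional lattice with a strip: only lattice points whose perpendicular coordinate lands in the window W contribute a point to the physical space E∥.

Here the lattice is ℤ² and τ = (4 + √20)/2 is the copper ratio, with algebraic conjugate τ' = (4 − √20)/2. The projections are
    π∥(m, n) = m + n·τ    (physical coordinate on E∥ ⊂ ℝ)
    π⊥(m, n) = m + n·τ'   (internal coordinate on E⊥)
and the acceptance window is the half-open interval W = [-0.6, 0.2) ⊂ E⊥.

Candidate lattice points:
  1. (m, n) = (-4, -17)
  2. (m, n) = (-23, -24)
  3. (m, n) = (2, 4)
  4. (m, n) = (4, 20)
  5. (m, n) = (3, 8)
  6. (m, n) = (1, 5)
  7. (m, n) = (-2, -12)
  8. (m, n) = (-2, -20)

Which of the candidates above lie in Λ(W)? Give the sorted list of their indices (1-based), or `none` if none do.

Compute τ' = (4−√20)/2 = -0.2361, so π⊥(m,n) = m -0.2361·n.
[1] lift (-4,-17): star map gives 0.0132; window check -0.6 ≤ 0.0132 < 0.2 is true → IN Λ
[2] lift (-23,-24): star map gives -17.3344; window check -0.6 ≤ -17.3344 < 0.2 is false → out
[3] lift (2,4): star map gives 1.0557; window check -0.6 ≤ 1.0557 < 0.2 is false → out
[4] lift (4,20): star map gives -0.7214; window check -0.6 ≤ -0.7214 < 0.2 is false → out
[5] lift (3,8): star map gives 1.1115; window check -0.6 ≤ 1.1115 < 0.2 is false → out
[6] lift (1,5): star map gives -0.1803; window check -0.6 ≤ -0.1803 < 0.2 is true → IN Λ
[7] lift (-2,-12): star map gives 0.8328; window check -0.6 ≤ 0.8328 < 0.2 is false → out
[8] lift (-2,-20): star map gives 2.7214; window check -0.6 ≤ 2.7214 < 0.2 is false → out

1, 6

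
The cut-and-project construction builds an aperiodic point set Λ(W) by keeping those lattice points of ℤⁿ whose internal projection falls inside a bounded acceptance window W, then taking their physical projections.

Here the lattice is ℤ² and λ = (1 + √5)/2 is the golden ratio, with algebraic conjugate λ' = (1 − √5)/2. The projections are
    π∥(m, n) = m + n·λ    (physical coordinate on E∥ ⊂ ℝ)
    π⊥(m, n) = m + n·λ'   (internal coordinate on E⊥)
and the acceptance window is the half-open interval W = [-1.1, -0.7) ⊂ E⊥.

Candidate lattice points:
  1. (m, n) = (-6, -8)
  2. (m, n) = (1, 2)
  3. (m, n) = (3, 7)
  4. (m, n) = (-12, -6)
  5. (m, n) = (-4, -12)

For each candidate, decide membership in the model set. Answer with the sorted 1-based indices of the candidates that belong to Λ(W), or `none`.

Numerically λ ≈ 1.6180 and λ' = −1/λ ≈ -0.6180.
candidate 1: (m,n)=(-6,-8) → π∥ = -6-8·λ ≈ -18.9443, π⊥ = -6-8·λ' ≈ -1.0557 ∈ [-1.1, -0.7) ⇒ IN Λ
candidate 2: (m,n)=(1,2) → π∥ = 1+2·λ ≈ 4.2361, π⊥ = 1+2·λ' ≈ -0.2361 ∉ [-1.1, -0.7) ⇒ out
candidate 3: (m,n)=(3,7) → π∥ = 3+7·λ ≈ 14.3262, π⊥ = 3+7·λ' ≈ -1.3262 ∉ [-1.1, -0.7) ⇒ out
candidate 4: (m,n)=(-12,-6) → π∥ = -12-6·λ ≈ -21.7082, π⊥ = -12-6·λ' ≈ -8.2918 ∉ [-1.1, -0.7) ⇒ out
candidate 5: (m,n)=(-4,-12) → π∥ = -4-12·λ ≈ -23.4164, π⊥ = -4-12·λ' ≈ 3.4164 ∉ [-1.1, -0.7) ⇒ out

1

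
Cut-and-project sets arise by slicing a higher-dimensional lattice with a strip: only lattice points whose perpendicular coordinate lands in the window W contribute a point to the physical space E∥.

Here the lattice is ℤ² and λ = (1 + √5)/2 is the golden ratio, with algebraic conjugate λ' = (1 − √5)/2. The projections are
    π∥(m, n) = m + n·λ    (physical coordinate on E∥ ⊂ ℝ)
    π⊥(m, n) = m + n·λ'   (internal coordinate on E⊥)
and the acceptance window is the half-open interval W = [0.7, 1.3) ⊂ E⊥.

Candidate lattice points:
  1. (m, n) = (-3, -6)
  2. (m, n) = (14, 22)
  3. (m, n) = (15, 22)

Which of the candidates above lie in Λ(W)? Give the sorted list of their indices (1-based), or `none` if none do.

1

Numerically λ ≈ 1.618034 and λ' = −1/λ ≈ -0.618034.
#1 (-3,-6): internal coord -3 + (-6)·λ' = +0.708204; +0.708204 ∈ [0.7, 1.3) → IN Λ
#2 (14,22): internal coord 14 + (22)·λ' = +0.403252; +0.403252 ∉ [0.7, 1.3) → out
#3 (15,22): internal coord 15 + (22)·λ' = +1.403252; +1.403252 ∉ [0.7, 1.3) → out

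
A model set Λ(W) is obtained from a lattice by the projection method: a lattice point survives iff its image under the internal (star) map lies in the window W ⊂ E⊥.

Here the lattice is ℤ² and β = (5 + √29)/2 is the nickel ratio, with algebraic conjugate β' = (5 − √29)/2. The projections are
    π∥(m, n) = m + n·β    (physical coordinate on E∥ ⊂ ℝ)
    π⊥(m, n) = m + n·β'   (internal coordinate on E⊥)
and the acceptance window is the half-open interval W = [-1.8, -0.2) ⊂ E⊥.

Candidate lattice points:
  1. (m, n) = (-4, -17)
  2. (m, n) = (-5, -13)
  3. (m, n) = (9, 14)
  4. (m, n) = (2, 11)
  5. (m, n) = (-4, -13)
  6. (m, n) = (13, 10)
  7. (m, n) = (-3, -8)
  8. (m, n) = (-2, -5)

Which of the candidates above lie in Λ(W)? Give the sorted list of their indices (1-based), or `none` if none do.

1, 5, 7, 8

Compute β' = (5−√29)/2 = -0.19258, so π⊥(m,n) = m -0.19258·n.
candidate 1: (m,n)=(-4,-17) → π∥ = -4-17·β ≈ -92.27390, π⊥ = -4-17·β' ≈ -0.72610 ∈ [-1.8, -0.2) ⇒ IN Λ
candidate 2: (m,n)=(-5,-13) → π∥ = -5-13·β ≈ -72.50357, π⊥ = -5-13·β' ≈ -2.49643 ∉ [-1.8, -0.2) ⇒ out
candidate 3: (m,n)=(9,14) → π∥ = 9+14·β ≈ 81.69615, π⊥ = 9+14·β' ≈ 6.30385 ∉ [-1.8, -0.2) ⇒ out
candidate 4: (m,n)=(2,11) → π∥ = 2+11·β ≈ 59.11841, π⊥ = 2+11·β' ≈ -0.11841 ∉ [-1.8, -0.2) ⇒ out
candidate 5: (m,n)=(-4,-13) → π∥ = -4-13·β ≈ -71.50357, π⊥ = -4-13·β' ≈ -1.49643 ∈ [-1.8, -0.2) ⇒ IN Λ
candidate 6: (m,n)=(13,10) → π∥ = 13+10·β ≈ 64.92582, π⊥ = 13+10·β' ≈ 11.07418 ∉ [-1.8, -0.2) ⇒ out
candidate 7: (m,n)=(-3,-8) → π∥ = -3-8·β ≈ -44.54066, π⊥ = -3-8·β' ≈ -1.45934 ∈ [-1.8, -0.2) ⇒ IN Λ
candidate 8: (m,n)=(-2,-5) → π∥ = -2-5·β ≈ -27.96291, π⊥ = -2-5·β' ≈ -1.03709 ∈ [-1.8, -0.2) ⇒ IN Λ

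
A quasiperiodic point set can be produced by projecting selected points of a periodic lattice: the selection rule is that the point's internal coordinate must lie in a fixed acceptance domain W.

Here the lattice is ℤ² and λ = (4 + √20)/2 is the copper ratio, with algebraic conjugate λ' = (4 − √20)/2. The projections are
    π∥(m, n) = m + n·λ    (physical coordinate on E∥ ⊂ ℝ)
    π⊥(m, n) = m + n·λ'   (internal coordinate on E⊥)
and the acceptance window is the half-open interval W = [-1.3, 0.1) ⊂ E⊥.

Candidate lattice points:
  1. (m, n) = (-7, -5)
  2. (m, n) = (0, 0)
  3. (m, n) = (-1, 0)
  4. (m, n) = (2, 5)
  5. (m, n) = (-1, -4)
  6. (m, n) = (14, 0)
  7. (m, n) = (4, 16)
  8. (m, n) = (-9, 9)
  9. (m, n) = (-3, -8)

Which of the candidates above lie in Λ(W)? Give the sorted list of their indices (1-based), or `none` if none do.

Compute λ' = (4−√20)/2 = -0.2361, so π⊥(m,n) = m -0.2361·n.
[1] lift (-7,-5): star map gives -5.8197; window check -1.3 ≤ -5.8197 < 0.1 is false → out
[2] lift (0,0): star map gives 0.0000; window check -1.3 ≤ 0.0000 < 0.1 is true → IN Λ
[3] lift (-1,0): star map gives -1.0000; window check -1.3 ≤ -1.0000 < 0.1 is true → IN Λ
[4] lift (2,5): star map gives 0.8197; window check -1.3 ≤ 0.8197 < 0.1 is false → out
[5] lift (-1,-4): star map gives -0.0557; window check -1.3 ≤ -0.0557 < 0.1 is true → IN Λ
[6] lift (14,0): star map gives 14.0000; window check -1.3 ≤ 14.0000 < 0.1 is false → out
[7] lift (4,16): star map gives 0.2229; window check -1.3 ≤ 0.2229 < 0.1 is false → out
[8] lift (-9,9): star map gives -11.1246; window check -1.3 ≤ -11.1246 < 0.1 is false → out
[9] lift (-3,-8): star map gives -1.1115; window check -1.3 ≤ -1.1115 < 0.1 is true → IN Λ

2, 3, 5, 9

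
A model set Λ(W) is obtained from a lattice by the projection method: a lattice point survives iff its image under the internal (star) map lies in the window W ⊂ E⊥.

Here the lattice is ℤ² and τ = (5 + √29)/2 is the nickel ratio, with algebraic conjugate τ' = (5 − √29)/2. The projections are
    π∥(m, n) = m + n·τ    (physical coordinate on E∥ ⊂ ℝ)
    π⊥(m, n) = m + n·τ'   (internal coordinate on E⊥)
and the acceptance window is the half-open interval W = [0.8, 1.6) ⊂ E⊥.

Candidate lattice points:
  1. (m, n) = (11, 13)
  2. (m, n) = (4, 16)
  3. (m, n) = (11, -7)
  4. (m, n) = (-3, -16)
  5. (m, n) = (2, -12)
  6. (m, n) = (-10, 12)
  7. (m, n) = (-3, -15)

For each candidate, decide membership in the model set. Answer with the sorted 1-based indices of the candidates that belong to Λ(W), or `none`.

2

τ' = (5−√29)/2 ≈ -0.192582.
[1] lift (11,13): star map gives 8.496429; window check 0.8 ≤ 8.496429 < 1.6 is false → out
[2] lift (4,16): star map gives 0.918682; window check 0.8 ≤ 0.918682 < 1.6 is true → IN Λ
[3] lift (11,-7): star map gives 12.348077; window check 0.8 ≤ 12.348077 < 1.6 is false → out
[4] lift (-3,-16): star map gives 0.081318; window check 0.8 ≤ 0.081318 < 1.6 is false → out
[5] lift (2,-12): star map gives 4.310989; window check 0.8 ≤ 4.310989 < 1.6 is false → out
[6] lift (-10,12): star map gives -12.310989; window check 0.8 ≤ -12.310989 < 1.6 is false → out
[7] lift (-3,-15): star map gives -0.111264; window check 0.8 ≤ -0.111264 < 1.6 is false → out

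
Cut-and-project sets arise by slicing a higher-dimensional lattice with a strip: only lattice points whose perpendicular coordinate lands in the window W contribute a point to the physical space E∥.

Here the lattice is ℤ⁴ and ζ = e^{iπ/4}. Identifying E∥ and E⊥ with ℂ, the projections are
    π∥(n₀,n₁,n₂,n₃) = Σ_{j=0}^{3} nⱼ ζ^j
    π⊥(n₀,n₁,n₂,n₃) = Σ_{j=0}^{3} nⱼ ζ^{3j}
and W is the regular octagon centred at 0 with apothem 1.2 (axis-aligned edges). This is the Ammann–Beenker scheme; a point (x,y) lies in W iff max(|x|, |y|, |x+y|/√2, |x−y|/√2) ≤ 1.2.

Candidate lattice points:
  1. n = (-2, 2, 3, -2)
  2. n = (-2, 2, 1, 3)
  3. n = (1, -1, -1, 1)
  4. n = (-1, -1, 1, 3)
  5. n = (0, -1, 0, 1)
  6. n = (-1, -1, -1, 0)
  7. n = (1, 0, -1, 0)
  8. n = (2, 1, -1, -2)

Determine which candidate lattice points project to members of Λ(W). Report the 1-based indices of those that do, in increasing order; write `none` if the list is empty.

Internal map: ζ^{3j} for j=0..3 gives (1,0), (−√2/2,√2/2), (0,−1), (√2/2,√2/2).
candidate 1: n = (-2, 2, 3, -2) → π⊥ ≈ (-4.82843, -3.00000); max(|x|,|y|,|x±y|/√2) = 5.53553 > 1.2 ⇒ ∉ W
candidate 2: n = (-2, 2, 1, 3) → π⊥ ≈ (-1.29289, +2.53553); max(|x|,|y|,|x±y|/√2) = 2.70711 > 1.2 ⇒ ∉ W
candidate 3: n = (1, -1, -1, 1) → π⊥ ≈ (+2.41421, +1.00000); max(|x|,|y|,|x±y|/√2) = 2.41421 > 1.2 ⇒ ∉ W
candidate 4: n = (-1, -1, 1, 3) → π⊥ ≈ (+1.82843, +0.41421); max(|x|,|y|,|x±y|/√2) = 1.82843 > 1.2 ⇒ ∉ W
candidate 5: n = (0, -1, 0, 1) → π⊥ ≈ (+1.41421, +0.00000); max(|x|,|y|,|x±y|/√2) = 1.41421 > 1.2 ⇒ ∉ W
candidate 6: n = (-1, -1, -1, 0) → π⊥ ≈ (-0.29289, +0.29289); max(|x|,|y|,|x±y|/√2) = 0.41421 ≤ 1.2 ⇒ ∈ W
candidate 7: n = (1, 0, -1, 0) → π⊥ ≈ (+1.00000, +1.00000); max(|x|,|y|,|x±y|/√2) = 1.41421 > 1.2 ⇒ ∉ W
candidate 8: n = (2, 1, -1, -2) → π⊥ ≈ (-0.12132, +0.29289); max(|x|,|y|,|x±y|/√2) = 0.29289 ≤ 1.2 ⇒ ∈ W

6, 8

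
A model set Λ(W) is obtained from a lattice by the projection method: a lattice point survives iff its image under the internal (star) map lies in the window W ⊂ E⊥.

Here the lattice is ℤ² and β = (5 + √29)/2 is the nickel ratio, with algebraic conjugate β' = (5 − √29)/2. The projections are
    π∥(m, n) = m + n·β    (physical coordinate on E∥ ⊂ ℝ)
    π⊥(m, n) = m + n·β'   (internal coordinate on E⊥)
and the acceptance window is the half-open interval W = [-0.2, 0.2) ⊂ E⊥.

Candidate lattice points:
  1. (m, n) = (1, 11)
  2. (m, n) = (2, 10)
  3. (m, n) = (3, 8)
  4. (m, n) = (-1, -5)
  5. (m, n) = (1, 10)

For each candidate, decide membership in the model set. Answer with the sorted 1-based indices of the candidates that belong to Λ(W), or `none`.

Compute β' = (5−√29)/2 = -0.192582, so π⊥(m,n) = m -0.192582·n.
#1 (1,11): internal coord 1 + (11)·β' = -1.118406; -1.118406 ∉ [-0.2, 0.2) → out
#2 (2,10): internal coord 2 + (10)·β' = +0.074176; +0.074176 ∈ [-0.2, 0.2) → IN Λ
#3 (3,8): internal coord 3 + (8)·β' = +1.459341; +1.459341 ∉ [-0.2, 0.2) → out
#4 (-1,-5): internal coord -1 + (-5)·β' = -0.037088; -0.037088 ∈ [-0.2, 0.2) → IN Λ
#5 (1,10): internal coord 1 + (10)·β' = -0.925824; -0.925824 ∉ [-0.2, 0.2) → out

2, 4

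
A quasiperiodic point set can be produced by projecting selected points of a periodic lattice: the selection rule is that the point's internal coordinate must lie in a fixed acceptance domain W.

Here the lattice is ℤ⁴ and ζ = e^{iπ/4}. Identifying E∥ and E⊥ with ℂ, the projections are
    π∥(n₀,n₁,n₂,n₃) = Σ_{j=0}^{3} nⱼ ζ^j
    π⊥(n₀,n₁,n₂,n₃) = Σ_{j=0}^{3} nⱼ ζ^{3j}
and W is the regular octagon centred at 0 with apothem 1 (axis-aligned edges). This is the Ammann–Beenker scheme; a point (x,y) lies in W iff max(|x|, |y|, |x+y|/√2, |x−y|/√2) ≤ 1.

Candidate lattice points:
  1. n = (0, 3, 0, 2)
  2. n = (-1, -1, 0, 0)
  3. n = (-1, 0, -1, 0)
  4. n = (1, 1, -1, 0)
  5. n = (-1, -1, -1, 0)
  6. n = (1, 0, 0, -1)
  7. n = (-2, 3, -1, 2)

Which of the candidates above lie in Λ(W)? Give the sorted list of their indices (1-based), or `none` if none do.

π⊥(n) = n₀ + n₁ζ³ + n₂ζ⁶ + n₃ζ⁹ where ζ = e^{iπ/4}.
#1 (0, 3, 0, 2): internal (-0.70711, 3.53553); octagon support 3.53553 vs apothem 1 → ∉ W
#2 (-1, -1, 0, 0): internal (-0.29289, -0.70711); octagon support 0.70711 vs apothem 1 → ∈ W
#3 (-1, 0, -1, 0): internal (-1.00000, 1.00000); octagon support 1.41421 vs apothem 1 → ∉ W
#4 (1, 1, -1, 0): internal (0.29289, 1.70711); octagon support 1.70711 vs apothem 1 → ∉ W
#5 (-1, -1, -1, 0): internal (-0.29289, 0.29289); octagon support 0.41421 vs apothem 1 → ∈ W
#6 (1, 0, 0, -1): internal (0.29289, -0.70711); octagon support 0.70711 vs apothem 1 → ∈ W
#7 (-2, 3, -1, 2): internal (-2.70711, 4.53553); octagon support 5.12132 vs apothem 1 → ∉ W

2, 5, 6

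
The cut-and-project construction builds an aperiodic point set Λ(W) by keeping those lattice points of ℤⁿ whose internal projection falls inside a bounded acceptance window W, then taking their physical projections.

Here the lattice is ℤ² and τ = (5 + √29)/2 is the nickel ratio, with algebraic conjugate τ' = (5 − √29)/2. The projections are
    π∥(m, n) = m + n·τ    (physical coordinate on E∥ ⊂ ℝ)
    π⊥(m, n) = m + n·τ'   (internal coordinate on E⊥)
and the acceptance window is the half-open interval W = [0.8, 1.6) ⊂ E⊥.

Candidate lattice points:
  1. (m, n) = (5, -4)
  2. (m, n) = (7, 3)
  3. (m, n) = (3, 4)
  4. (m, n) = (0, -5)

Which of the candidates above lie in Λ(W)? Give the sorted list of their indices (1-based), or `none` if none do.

Numerically τ ≈ 5.192582 and τ' = −1/τ ≈ -0.192582.
#1 (5,-4): internal coord 5 + (-4)·τ' = +5.770330; +5.770330 ∉ [0.8, 1.6) → out
#2 (7,3): internal coord 7 + (3)·τ' = +6.422253; +6.422253 ∉ [0.8, 1.6) → out
#3 (3,4): internal coord 3 + (4)·τ' = +2.229670; +2.229670 ∉ [0.8, 1.6) → out
#4 (0,-5): internal coord 0 + (-5)·τ' = +0.962912; +0.962912 ∈ [0.8, 1.6) → IN Λ

4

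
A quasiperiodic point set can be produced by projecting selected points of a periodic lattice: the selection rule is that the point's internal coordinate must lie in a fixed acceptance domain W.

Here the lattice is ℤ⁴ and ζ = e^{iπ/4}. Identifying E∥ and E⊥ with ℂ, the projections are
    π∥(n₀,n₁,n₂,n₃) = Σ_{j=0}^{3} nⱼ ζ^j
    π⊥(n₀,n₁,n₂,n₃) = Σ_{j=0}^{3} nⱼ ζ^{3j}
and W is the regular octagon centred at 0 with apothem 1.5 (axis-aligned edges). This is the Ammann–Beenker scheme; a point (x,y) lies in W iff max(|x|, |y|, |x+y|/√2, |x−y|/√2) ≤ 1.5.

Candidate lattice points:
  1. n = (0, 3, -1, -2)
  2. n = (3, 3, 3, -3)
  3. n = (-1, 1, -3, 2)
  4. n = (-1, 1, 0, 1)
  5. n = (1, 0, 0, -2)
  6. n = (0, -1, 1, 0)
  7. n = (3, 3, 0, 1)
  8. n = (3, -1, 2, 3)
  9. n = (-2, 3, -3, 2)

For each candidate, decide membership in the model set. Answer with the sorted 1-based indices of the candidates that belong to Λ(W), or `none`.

5

Internal map: ζ^{3j} for j=0..3 gives (1,0), (−√2/2,√2/2), (0,−1), (√2/2,√2/2).
#1 (0, 3, -1, -2): internal (-3.53553, 1.70711); octagon support 3.70711 vs apothem 1.5 → ∉ W
#2 (3, 3, 3, -3): internal (-1.24264, -3.00000); octagon support 3.00000 vs apothem 1.5 → ∉ W
#3 (-1, 1, -3, 2): internal (-0.29289, 5.12132); octagon support 5.12132 vs apothem 1.5 → ∉ W
#4 (-1, 1, 0, 1): internal (-1.00000, 1.41421); octagon support 1.70711 vs apothem 1.5 → ∉ W
#5 (1, 0, 0, -2): internal (-0.41421, -1.41421); octagon support 1.41421 vs apothem 1.5 → ∈ W
#6 (0, -1, 1, 0): internal (0.70711, -1.70711); octagon support 1.70711 vs apothem 1.5 → ∉ W
#7 (3, 3, 0, 1): internal (1.58579, 2.82843); octagon support 3.12132 vs apothem 1.5 → ∉ W
#8 (3, -1, 2, 3): internal (5.82843, -0.58579); octagon support 5.82843 vs apothem 1.5 → ∉ W
#9 (-2, 3, -3, 2): internal (-2.70711, 6.53553); octagon support 6.53553 vs apothem 1.5 → ∉ W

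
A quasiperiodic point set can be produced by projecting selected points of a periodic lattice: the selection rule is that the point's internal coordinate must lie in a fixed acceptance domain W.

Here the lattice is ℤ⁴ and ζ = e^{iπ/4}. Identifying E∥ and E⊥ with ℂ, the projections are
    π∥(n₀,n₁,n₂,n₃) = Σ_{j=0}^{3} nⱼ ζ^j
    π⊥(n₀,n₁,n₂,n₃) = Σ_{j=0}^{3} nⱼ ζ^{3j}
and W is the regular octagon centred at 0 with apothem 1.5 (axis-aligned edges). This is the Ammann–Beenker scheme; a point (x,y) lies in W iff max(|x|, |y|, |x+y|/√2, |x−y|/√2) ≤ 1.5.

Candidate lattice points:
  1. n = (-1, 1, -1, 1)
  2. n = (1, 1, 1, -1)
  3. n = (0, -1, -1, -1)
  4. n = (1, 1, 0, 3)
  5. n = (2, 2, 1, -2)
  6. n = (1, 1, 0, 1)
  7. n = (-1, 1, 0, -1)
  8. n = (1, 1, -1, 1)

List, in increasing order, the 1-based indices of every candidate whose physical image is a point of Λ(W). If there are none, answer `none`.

2, 3, 5

Internal map: ζ^{3j} for j=0..3 gives (1,0), (−√2/2,√2/2), (0,−1), (√2/2,√2/2).
candidate 1: n = (-1, 1, -1, 1) → π⊥ ≈ (-1.0000, +2.4142); max(|x|,|y|,|x±y|/√2) = 2.4142 > 1.5 ⇒ ∉ W
candidate 2: n = (1, 1, 1, -1) → π⊥ ≈ (-0.4142, -1.0000); max(|x|,|y|,|x±y|/√2) = 1.0000 ≤ 1.5 ⇒ ∈ W
candidate 3: n = (0, -1, -1, -1) → π⊥ ≈ (+0.0000, -0.4142); max(|x|,|y|,|x±y|/√2) = 0.4142 ≤ 1.5 ⇒ ∈ W
candidate 4: n = (1, 1, 0, 3) → π⊥ ≈ (+2.4142, +2.8284); max(|x|,|y|,|x±y|/√2) = 3.7071 > 1.5 ⇒ ∉ W
candidate 5: n = (2, 2, 1, -2) → π⊥ ≈ (-0.8284, -1.0000); max(|x|,|y|,|x±y|/√2) = 1.2929 ≤ 1.5 ⇒ ∈ W
candidate 6: n = (1, 1, 0, 1) → π⊥ ≈ (+1.0000, +1.4142); max(|x|,|y|,|x±y|/√2) = 1.7071 > 1.5 ⇒ ∉ W
candidate 7: n = (-1, 1, 0, -1) → π⊥ ≈ (-2.4142, +0.0000); max(|x|,|y|,|x±y|/√2) = 2.4142 > 1.5 ⇒ ∉ W
candidate 8: n = (1, 1, -1, 1) → π⊥ ≈ (+1.0000, +2.4142); max(|x|,|y|,|x±y|/√2) = 2.4142 > 1.5 ⇒ ∉ W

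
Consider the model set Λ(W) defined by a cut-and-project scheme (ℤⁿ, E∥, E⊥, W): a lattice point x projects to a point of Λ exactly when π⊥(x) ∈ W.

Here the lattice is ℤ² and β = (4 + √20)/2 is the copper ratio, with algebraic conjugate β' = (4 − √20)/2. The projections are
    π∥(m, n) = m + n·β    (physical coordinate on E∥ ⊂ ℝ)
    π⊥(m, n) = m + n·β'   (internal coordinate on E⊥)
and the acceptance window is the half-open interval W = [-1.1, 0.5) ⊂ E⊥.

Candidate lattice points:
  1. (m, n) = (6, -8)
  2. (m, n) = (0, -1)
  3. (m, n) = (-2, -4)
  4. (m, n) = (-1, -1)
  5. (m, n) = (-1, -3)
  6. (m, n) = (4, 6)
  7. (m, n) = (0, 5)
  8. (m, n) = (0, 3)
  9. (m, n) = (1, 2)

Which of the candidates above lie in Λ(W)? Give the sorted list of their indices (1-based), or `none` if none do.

β' = (4−√20)/2 ≈ -0.23607.
[1] lift (6,-8): star map gives 7.88854; window check -1.1 ≤ 7.88854 < 0.5 is false → out
[2] lift (0,-1): star map gives 0.23607; window check -1.1 ≤ 0.23607 < 0.5 is true → IN Λ
[3] lift (-2,-4): star map gives -1.05573; window check -1.1 ≤ -1.05573 < 0.5 is true → IN Λ
[4] lift (-1,-1): star map gives -0.76393; window check -1.1 ≤ -0.76393 < 0.5 is true → IN Λ
[5] lift (-1,-3): star map gives -0.29180; window check -1.1 ≤ -0.29180 < 0.5 is true → IN Λ
[6] lift (4,6): star map gives 2.58359; window check -1.1 ≤ 2.58359 < 0.5 is false → out
[7] lift (0,5): star map gives -1.18034; window check -1.1 ≤ -1.18034 < 0.5 is false → out
[8] lift (0,3): star map gives -0.70820; window check -1.1 ≤ -0.70820 < 0.5 is true → IN Λ
[9] lift (1,2): star map gives 0.52786; window check -1.1 ≤ 0.52786 < 0.5 is false → out

2, 3, 4, 5, 8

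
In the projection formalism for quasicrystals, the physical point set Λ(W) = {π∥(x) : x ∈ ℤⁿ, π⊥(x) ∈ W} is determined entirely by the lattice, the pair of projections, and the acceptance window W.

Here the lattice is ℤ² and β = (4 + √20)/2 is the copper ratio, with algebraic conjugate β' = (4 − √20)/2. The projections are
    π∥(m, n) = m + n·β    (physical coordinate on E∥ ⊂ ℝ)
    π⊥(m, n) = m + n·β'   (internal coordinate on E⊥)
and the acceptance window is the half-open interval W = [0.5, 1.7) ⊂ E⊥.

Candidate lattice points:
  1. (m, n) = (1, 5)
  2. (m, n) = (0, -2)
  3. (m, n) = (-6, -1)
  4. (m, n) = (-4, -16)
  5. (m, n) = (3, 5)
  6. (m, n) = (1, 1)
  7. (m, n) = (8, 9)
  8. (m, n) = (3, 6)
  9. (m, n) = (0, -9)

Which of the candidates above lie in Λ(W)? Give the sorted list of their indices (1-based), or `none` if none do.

6, 8

Numerically β ≈ 4.236068 and β' = −1/β ≈ -0.236068.
[1] lift (1,5): star map gives -0.180340; window check 0.5 ≤ -0.180340 < 1.7 is false → out
[2] lift (0,-2): star map gives 0.472136; window check 0.5 ≤ 0.472136 < 1.7 is false → out
[3] lift (-6,-1): star map gives -5.763932; window check 0.5 ≤ -5.763932 < 1.7 is false → out
[4] lift (-4,-16): star map gives -0.222912; window check 0.5 ≤ -0.222912 < 1.7 is false → out
[5] lift (3,5): star map gives 1.819660; window check 0.5 ≤ 1.819660 < 1.7 is false → out
[6] lift (1,1): star map gives 0.763932; window check 0.5 ≤ 0.763932 < 1.7 is true → IN Λ
[7] lift (8,9): star map gives 5.875388; window check 0.5 ≤ 5.875388 < 1.7 is false → out
[8] lift (3,6): star map gives 1.583592; window check 0.5 ≤ 1.583592 < 1.7 is true → IN Λ
[9] lift (0,-9): star map gives 2.124612; window check 0.5 ≤ 2.124612 < 1.7 is false → out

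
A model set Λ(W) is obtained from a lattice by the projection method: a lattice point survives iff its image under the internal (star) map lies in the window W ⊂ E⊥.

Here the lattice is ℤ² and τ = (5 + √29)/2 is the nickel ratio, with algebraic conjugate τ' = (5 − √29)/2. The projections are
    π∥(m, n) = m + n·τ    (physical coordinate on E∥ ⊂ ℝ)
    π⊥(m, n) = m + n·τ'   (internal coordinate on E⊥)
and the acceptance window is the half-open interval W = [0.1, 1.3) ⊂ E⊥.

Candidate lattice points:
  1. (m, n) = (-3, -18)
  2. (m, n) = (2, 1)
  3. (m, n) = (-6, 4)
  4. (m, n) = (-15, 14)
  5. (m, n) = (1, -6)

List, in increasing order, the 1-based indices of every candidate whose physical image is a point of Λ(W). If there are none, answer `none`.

Numerically τ ≈ 5.19258 and τ' = −1/τ ≈ -0.19258.
candidate 1: (m,n)=(-3,-18) → π∥ = -3-18·τ ≈ -96.46648, π⊥ = -3-18·τ' ≈ 0.46648 ∈ [0.1, 1.3) ⇒ IN Λ
candidate 2: (m,n)=(2,1) → π∥ = 2+1·τ ≈ 7.19258, π⊥ = 2+1·τ' ≈ 1.80742 ∉ [0.1, 1.3) ⇒ out
candidate 3: (m,n)=(-6,4) → π∥ = -6+4·τ ≈ 14.77033, π⊥ = -6+4·τ' ≈ -6.77033 ∉ [0.1, 1.3) ⇒ out
candidate 4: (m,n)=(-15,14) → π∥ = -15+14·τ ≈ 57.69615, π⊥ = -15+14·τ' ≈ -17.69615 ∉ [0.1, 1.3) ⇒ out
candidate 5: (m,n)=(1,-6) → π∥ = 1-6·τ ≈ -30.15549, π⊥ = 1-6·τ' ≈ 2.15549 ∉ [0.1, 1.3) ⇒ out

1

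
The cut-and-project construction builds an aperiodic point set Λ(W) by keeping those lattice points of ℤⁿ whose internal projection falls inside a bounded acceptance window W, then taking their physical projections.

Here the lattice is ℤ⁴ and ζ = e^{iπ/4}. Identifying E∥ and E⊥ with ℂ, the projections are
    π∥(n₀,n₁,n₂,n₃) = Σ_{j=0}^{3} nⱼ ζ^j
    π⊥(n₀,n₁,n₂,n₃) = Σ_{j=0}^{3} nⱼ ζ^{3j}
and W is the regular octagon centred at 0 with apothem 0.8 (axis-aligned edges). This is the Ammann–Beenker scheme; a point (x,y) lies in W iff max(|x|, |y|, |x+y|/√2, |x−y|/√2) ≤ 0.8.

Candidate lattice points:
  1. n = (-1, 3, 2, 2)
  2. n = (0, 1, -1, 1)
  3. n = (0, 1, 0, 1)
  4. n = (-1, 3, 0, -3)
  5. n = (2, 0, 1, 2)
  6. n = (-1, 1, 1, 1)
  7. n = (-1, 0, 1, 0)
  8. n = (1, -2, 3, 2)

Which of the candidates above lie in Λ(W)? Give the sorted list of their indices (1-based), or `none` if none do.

none

π⊥(n) = n₀ + n₁ζ³ + n₂ζ⁶ + n₃ζ⁹ where ζ = e^{iπ/4}.
#1 (-1, 3, 2, 2): internal (-1.707107, 1.535534); octagon support 2.292893 vs apothem 0.8 → ∉ W
#2 (0, 1, -1, 1): internal (0.000000, 2.414214); octagon support 2.414214 vs apothem 0.8 → ∉ W
#3 (0, 1, 0, 1): internal (0.000000, 1.414214); octagon support 1.414214 vs apothem 0.8 → ∉ W
#4 (-1, 3, 0, -3): internal (-5.242641, 0.000000); octagon support 5.242641 vs apothem 0.8 → ∉ W
#5 (2, 0, 1, 2): internal (3.414214, 0.414214); octagon support 3.414214 vs apothem 0.8 → ∉ W
#6 (-1, 1, 1, 1): internal (-1.000000, 0.414214); octagon support 1.000000 vs apothem 0.8 → ∉ W
#7 (-1, 0, 1, 0): internal (-1.000000, -1.000000); octagon support 1.414214 vs apothem 0.8 → ∉ W
#8 (1, -2, 3, 2): internal (3.828427, -3.000000); octagon support 4.828427 vs apothem 0.8 → ∉ W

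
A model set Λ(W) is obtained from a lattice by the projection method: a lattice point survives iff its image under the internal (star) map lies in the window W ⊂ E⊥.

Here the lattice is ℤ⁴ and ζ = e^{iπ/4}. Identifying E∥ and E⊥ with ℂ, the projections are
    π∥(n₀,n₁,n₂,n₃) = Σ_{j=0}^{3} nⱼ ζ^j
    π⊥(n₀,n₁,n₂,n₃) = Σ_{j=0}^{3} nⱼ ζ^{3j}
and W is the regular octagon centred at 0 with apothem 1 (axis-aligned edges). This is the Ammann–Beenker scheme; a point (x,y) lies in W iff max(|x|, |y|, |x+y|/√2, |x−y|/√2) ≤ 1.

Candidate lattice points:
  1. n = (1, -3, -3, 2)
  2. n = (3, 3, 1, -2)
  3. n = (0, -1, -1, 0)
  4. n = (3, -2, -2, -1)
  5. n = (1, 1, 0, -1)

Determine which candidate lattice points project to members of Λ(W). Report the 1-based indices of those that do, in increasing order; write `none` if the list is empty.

π⊥(n) = n₀ + n₁ζ³ + n₂ζ⁶ + n₃ζ⁹ where ζ = e^{iπ/4}.
candidate 1: n = (1, -3, -3, 2) → π⊥ ≈ (+4.535534, +2.292893); max(|x|,|y|,|x±y|/√2) = 4.828427 > 1 ⇒ ∉ W
candidate 2: n = (3, 3, 1, -2) → π⊥ ≈ (-0.535534, -0.292893); max(|x|,|y|,|x±y|/√2) = 0.585786 ≤ 1 ⇒ ∈ W
candidate 3: n = (0, -1, -1, 0) → π⊥ ≈ (+0.707107, +0.292893); max(|x|,|y|,|x±y|/√2) = 0.707107 ≤ 1 ⇒ ∈ W
candidate 4: n = (3, -2, -2, -1) → π⊥ ≈ (+3.707107, -0.121320); max(|x|,|y|,|x±y|/√2) = 3.707107 > 1 ⇒ ∉ W
candidate 5: n = (1, 1, 0, -1) → π⊥ ≈ (-0.414214, +0.000000); max(|x|,|y|,|x±y|/√2) = 0.414214 ≤ 1 ⇒ ∈ W

2, 3, 5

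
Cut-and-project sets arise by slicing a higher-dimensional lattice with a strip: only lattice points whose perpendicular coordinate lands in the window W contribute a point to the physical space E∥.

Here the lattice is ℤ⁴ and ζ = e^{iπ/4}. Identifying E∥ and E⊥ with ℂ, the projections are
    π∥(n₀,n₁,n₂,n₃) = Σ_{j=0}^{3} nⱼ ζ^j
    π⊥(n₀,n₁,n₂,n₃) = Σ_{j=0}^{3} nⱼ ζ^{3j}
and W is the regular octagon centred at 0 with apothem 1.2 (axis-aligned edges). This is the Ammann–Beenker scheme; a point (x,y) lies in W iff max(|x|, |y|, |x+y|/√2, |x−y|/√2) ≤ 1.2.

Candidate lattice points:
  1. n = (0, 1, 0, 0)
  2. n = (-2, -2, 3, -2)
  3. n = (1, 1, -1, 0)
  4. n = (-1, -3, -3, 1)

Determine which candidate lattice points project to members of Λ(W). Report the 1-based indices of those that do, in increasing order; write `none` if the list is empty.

1

π⊥(n) = n₀ + n₁ζ³ + n₂ζ⁶ + n₃ζ⁹ where ζ = e^{iπ/4}.
candidate 1: n = (0, 1, 0, 0) → π⊥ ≈ (-0.70711, +0.70711); max(|x|,|y|,|x±y|/√2) = 1.00000 ≤ 1.2 ⇒ ∈ W
candidate 2: n = (-2, -2, 3, -2) → π⊥ ≈ (-2.00000, -5.82843); max(|x|,|y|,|x±y|/√2) = 5.82843 > 1.2 ⇒ ∉ W
candidate 3: n = (1, 1, -1, 0) → π⊥ ≈ (+0.29289, +1.70711); max(|x|,|y|,|x±y|/√2) = 1.70711 > 1.2 ⇒ ∉ W
candidate 4: n = (-1, -3, -3, 1) → π⊥ ≈ (+1.82843, +1.58579); max(|x|,|y|,|x±y|/√2) = 2.41421 > 1.2 ⇒ ∉ W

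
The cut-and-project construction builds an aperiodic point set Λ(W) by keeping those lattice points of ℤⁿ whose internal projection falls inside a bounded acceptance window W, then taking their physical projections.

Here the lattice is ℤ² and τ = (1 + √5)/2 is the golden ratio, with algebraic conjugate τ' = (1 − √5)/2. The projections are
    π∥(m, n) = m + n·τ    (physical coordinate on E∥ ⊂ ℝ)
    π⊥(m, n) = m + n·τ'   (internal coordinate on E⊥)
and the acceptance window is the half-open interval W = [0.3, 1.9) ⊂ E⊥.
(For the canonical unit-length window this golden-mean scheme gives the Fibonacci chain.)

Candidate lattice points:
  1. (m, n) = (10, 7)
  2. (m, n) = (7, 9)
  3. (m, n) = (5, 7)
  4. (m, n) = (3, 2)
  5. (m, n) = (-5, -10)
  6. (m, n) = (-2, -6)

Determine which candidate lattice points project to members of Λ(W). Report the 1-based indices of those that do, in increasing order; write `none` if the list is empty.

2, 3, 4, 5, 6

Numerically τ ≈ 1.6180 and τ' = −1/τ ≈ -0.6180.
[1] lift (10,7): star map gives 5.6738; window check 0.3 ≤ 5.6738 < 1.9 is false → out
[2] lift (7,9): star map gives 1.4377; window check 0.3 ≤ 1.4377 < 1.9 is true → IN Λ
[3] lift (5,7): star map gives 0.6738; window check 0.3 ≤ 0.6738 < 1.9 is true → IN Λ
[4] lift (3,2): star map gives 1.7639; window check 0.3 ≤ 1.7639 < 1.9 is true → IN Λ
[5] lift (-5,-10): star map gives 1.1803; window check 0.3 ≤ 1.1803 < 1.9 is true → IN Λ
[6] lift (-2,-6): star map gives 1.7082; window check 0.3 ≤ 1.7082 < 1.9 is true → IN Λ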